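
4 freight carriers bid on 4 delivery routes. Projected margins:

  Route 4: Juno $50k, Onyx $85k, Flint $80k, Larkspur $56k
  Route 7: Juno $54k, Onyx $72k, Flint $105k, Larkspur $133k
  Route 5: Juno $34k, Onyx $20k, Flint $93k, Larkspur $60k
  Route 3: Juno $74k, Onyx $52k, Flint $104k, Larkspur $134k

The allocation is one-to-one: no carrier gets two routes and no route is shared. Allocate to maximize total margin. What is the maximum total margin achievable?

Maximum total: $385k

Optimal: Juno→Route 3 ($74k), Onyx→Route 4 ($85k), Flint→Route 5 ($93k), Larkspur→Route 7 ($133k) — total 74+85+93+133 = $385k.
Max-entry greedy (repeatedly take the single best remaining cell) gives $358k, worse by 27.
Swapping Onyx↔Flint (Onyx→Route 5 $20k, Flint→Route 4 $80k) loses 78.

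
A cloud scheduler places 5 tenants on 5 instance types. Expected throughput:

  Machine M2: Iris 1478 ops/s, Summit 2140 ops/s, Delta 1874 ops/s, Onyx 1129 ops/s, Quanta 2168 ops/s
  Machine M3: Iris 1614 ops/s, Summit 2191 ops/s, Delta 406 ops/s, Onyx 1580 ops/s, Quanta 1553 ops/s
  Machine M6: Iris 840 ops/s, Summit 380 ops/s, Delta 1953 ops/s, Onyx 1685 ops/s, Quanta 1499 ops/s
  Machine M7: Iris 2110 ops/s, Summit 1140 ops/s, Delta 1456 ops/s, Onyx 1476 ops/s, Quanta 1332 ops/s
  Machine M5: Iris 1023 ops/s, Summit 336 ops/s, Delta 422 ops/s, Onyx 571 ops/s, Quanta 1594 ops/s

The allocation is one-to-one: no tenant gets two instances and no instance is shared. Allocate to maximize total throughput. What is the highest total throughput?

Max total: 9454 ops/s

Optimal: Iris→Machine M7 (2110 ops/s), Summit→Machine M3 (2191 ops/s), Delta→Machine M2 (1874 ops/s), Onyx→Machine M6 (1685 ops/s), Quanta→Machine M5 (1594 ops/s) — total 2110+2191+1874+1685+1594 = 9454 ops/s.
Column-greedy (each instance in turn goes to its best remaining tenant) gives 8993 ops/s, worse by 461.
Next-best assignment: Iris→Machine M7, Summit→Machine M2, Delta→Machine M6, Onyx→Machine M3, Quanta→Machine M5 = 9377 ops/s.
Swapping Quanta↔Delta (Quanta→Machine M2 2168 ops/s, Delta→Machine M5 422 ops/s) loses 878.
Every other assignment is strictly worse.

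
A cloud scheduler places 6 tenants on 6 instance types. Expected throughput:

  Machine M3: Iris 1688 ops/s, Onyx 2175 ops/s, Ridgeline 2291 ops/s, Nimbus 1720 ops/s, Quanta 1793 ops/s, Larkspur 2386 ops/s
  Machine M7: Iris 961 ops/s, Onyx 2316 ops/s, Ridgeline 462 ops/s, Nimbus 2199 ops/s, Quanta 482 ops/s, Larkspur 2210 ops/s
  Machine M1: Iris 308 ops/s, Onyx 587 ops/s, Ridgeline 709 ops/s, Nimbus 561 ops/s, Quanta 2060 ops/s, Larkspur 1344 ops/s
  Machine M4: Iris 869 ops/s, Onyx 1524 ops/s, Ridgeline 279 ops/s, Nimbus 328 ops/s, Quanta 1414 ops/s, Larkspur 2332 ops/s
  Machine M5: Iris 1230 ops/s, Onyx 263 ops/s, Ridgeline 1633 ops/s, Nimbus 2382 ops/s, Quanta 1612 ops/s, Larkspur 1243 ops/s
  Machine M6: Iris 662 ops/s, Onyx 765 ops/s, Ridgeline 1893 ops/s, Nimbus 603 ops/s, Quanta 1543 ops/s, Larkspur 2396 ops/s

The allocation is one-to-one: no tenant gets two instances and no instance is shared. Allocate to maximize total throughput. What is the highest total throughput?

Max total: 12671 ops/s

This is the linear assignment problem.
Optimal: Iris→Machine M3 (1688 ops/s), Onyx→Machine M7 (2316 ops/s), Ridgeline→Machine M6 (1893 ops/s), Nimbus→Machine M5 (2382 ops/s), Quanta→Machine M1 (2060 ops/s), Larkspur→Machine M4 (2332 ops/s) — total 1688+2316+1893+2382+2060+2332 = 12671 ops/s.
Column-greedy (each instance in turn goes to its best remaining tenant) gives 11906 ops/s, worse by 765.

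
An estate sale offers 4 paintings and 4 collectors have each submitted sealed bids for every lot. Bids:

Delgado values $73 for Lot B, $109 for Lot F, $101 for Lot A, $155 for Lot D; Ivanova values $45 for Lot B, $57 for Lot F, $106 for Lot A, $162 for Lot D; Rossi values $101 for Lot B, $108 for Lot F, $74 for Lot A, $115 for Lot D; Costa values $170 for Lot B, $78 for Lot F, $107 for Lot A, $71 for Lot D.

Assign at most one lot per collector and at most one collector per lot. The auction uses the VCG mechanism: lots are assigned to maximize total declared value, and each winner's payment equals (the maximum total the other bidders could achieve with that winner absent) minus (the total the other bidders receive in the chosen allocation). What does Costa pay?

Costa pays $1.

Efficient allocation: Delgado→Lot A ($101), Ivanova→Lot D ($162), Rossi→Lot F ($108), Costa→Lot B ($170); total welfare W = $541.
Costa receives Lot B at value $170, so the others get W − 170 = $371.
Without Costa: best allocation of the remaining 3 bidders over all 4 lots is Delgado→Lot F ($109), Ivanova→Lot D ($162), Rossi→Lot B ($101), total $372.
VCG payment = (others' best without Costa) − (others' welfare with Costa) = 372 − 371 = $1.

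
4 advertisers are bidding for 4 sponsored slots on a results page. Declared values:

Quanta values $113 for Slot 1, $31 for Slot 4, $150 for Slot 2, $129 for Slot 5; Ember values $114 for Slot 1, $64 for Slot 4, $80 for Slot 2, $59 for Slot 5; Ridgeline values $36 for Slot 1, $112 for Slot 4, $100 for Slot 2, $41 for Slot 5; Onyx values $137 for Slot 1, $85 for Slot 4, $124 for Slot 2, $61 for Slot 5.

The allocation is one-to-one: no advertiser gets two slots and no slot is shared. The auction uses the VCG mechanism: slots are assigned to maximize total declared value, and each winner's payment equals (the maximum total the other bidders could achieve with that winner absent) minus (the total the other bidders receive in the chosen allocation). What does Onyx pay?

Onyx pays $21.

Efficient allocation: Quanta→Slot 5 ($129), Ember→Slot 1 ($114), Ridgeline→Slot 4 ($112), Onyx→Slot 2 ($124); total welfare W = $479.
Onyx receives Slot 2 at value $124, so the others get W − 124 = $355.
Without Onyx: best allocation of the remaining 3 bidders over all 4 slots is Quanta→Slot 2 ($150), Ember→Slot 1 ($114), Ridgeline→Slot 4 ($112), total $376.
VCG payment = (others' best without Onyx) − (others' welfare with Onyx) = 376 − 355 = $21.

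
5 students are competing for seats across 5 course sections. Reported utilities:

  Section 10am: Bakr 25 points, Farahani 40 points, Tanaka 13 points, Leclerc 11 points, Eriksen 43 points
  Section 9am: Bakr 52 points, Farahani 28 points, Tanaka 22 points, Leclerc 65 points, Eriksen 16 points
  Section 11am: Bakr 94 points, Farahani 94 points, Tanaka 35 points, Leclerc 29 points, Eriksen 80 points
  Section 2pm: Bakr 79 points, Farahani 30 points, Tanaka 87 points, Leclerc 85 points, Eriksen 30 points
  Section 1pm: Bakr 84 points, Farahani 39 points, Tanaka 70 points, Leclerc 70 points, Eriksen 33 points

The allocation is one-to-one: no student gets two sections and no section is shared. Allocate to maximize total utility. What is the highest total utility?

Optimal: Bakr→Section 1pm (84 points), Farahani→Section 11am (94 points), Tanaka→Section 2pm (87 points), Leclerc→Section 9am (65 points), Eriksen→Section 10am (43 points) — total 84+94+87+65+43 = 373 points.
Row-greedy (each student in turn takes its best remaining section) gives 307 points, worse by 66.
Every other assignment is strictly worse.

Max total: 373 points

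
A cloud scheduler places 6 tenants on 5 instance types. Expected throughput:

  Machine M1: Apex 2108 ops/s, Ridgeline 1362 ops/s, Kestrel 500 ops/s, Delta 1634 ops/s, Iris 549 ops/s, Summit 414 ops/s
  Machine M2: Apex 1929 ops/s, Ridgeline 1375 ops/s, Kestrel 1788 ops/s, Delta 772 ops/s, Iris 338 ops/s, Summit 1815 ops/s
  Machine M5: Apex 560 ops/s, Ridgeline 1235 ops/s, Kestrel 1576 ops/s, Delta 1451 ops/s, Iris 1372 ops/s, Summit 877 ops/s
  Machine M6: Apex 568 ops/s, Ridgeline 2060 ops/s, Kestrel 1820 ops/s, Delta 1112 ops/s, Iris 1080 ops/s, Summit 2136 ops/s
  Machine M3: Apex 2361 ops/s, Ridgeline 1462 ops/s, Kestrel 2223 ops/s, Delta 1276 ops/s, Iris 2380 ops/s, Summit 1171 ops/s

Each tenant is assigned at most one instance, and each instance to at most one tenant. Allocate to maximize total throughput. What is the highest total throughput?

Optimal: Apex→Machine M1 (2108 ops/s), Summit→Machine M2 (1815 ops/s), Kestrel→Machine M5 (1576 ops/s), Ridgeline→Machine M6 (2060 ops/s), Iris→Machine M3 (2380 ops/s) — total 2108+1815+1576+2060+2380 = 9939 ops/s.
Row-greedy (each tenant in turn takes its best remaining instance) gives 9215 ops/s, worse by 724.

Maximum total: 9939 ops/s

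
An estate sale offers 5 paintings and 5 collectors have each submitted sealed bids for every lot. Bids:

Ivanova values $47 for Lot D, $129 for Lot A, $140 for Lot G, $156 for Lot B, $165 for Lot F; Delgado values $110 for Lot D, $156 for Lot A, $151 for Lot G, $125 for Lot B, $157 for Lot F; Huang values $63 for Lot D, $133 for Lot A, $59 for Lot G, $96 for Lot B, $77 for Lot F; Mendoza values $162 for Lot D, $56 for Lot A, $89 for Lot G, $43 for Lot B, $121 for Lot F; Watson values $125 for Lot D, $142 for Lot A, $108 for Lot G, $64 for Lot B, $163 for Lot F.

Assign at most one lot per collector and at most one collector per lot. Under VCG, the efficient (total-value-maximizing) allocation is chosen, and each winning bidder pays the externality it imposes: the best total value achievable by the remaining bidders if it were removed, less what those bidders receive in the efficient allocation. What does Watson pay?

Efficient allocation: Ivanova→Lot B ($156), Delgado→Lot G ($151), Huang→Lot A ($133), Mendoza→Lot D ($162), Watson→Lot F ($163); total welfare W = $765.
Watson receives Lot F at value $163, so the others get W − 163 = $602.
Without Watson: best allocation of the remaining 4 bidders over all 5 lots is Ivanova→Lot F ($165), Delgado→Lot G ($151), Huang→Lot A ($133), Mendoza→Lot D ($162), total $611.
VCG payment = (others' best without Watson) − (others' welfare with Watson) = 611 − 602 = $9.

Watson pays $9.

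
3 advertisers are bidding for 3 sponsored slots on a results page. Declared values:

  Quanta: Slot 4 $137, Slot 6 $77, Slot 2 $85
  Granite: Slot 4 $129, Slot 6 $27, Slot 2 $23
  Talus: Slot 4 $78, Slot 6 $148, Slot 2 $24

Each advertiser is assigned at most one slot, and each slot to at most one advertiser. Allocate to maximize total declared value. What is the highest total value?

Maximum total: $362

This is a one-to-one assignment (maximum-weight bipartite matching).
Optimal: Quanta→Slot 2 ($85), Granite→Slot 4 ($129), Talus→Slot 6 ($148) — total 85+129+148 = $362.
Row-greedy (each advertiser in turn takes its best remaining slot) gives $188, worse by 174.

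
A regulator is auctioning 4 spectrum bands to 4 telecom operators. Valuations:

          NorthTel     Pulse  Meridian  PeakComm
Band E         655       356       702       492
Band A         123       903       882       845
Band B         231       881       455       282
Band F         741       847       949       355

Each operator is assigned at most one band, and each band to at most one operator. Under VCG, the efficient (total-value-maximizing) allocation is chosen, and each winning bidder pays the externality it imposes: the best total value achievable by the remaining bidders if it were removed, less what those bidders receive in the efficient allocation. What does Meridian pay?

Meridian pays $86M.

Efficient allocation: NorthTel→Band E ($655M), Pulse→Band B ($881M), Meridian→Band F ($949M), PeakComm→Band A ($845M); total welfare W = $3330M.
Meridian receives Band F at value $949M, so the others get W − 949 = $2381M.
Without Meridian: best allocation of the remaining 3 bidders over all 4 bands is NorthTel→Band F ($741M), Pulse→Band B ($881M), PeakComm→Band A ($845M), total $2467M.
VCG payment = (others' best without Meridian) − (others' welfare with Meridian) = 2467 − 2381 = $86M.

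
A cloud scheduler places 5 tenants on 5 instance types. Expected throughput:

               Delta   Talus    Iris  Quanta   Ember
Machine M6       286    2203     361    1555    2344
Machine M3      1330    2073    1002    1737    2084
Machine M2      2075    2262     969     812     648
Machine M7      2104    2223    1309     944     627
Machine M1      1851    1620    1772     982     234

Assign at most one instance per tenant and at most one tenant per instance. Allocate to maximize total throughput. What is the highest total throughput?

Max total: 10219 ops/s

Optimal: Delta→Machine M7 (2104 ops/s), Talus→Machine M2 (2262 ops/s), Iris→Machine M1 (1772 ops/s), Quanta→Machine M3 (1737 ops/s), Ember→Machine M6 (2344 ops/s) — total 2104+2262+1772+1737+2344 = 10219 ops/s.
Column-greedy (each instance in turn goes to its best remaining tenant) gives 8783 ops/s, worse by 1436.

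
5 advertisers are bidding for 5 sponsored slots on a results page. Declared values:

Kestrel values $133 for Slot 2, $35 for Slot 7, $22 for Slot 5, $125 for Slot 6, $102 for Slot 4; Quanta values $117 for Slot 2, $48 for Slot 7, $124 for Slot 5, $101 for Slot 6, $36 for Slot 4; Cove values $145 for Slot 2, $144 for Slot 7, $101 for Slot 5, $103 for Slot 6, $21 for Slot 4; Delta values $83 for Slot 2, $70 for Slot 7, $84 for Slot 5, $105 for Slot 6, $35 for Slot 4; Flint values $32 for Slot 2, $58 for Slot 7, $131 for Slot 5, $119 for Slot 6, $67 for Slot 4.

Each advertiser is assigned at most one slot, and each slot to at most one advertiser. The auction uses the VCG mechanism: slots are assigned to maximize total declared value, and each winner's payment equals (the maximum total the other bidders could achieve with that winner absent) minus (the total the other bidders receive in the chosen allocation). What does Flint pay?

Flint pays $38.

Efficient allocation: Kestrel→Slot 4 ($102), Quanta→Slot 2 ($117), Cove→Slot 7 ($144), Delta→Slot 6 ($105), Flint→Slot 5 ($131); total welfare W = $599.
Flint receives Slot 5 at value $131, so the others get W − 131 = $468.
Without Flint: best allocation of the remaining 4 bidders over all 5 slots is Kestrel→Slot 2 ($133), Quanta→Slot 5 ($124), Cove→Slot 7 ($144), Delta→Slot 6 ($105), total $506.
VCG payment = (others' best without Flint) − (others' welfare with Flint) = 506 − 468 = $38.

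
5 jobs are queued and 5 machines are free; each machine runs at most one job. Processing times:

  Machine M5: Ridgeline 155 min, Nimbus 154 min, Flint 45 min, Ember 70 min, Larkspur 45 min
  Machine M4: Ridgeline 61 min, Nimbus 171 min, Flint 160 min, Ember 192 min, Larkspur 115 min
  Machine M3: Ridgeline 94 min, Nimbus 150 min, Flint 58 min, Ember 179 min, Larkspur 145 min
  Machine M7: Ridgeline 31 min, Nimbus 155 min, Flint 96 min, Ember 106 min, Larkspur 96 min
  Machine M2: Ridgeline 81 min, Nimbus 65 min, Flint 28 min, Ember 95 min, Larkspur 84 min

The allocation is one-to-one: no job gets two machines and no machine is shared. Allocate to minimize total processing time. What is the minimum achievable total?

Min total: 335 min

Optimal: Ridgeline→Machine M4 (61 min), Nimbus→Machine M2 (65 min), Flint→Machine M3 (58 min), Ember→Machine M7 (106 min), Larkspur→Machine M5 (45 min) — total 61+65+58+106+45 = 335 min.
Row-greedy (each job in turn takes its cheapest remaining machine) gives 435 min, worse by 100.
Swapping Nimbus↔Larkspur (Nimbus→Machine M5 154 min, Larkspur→Machine M2 84 min) adds 128.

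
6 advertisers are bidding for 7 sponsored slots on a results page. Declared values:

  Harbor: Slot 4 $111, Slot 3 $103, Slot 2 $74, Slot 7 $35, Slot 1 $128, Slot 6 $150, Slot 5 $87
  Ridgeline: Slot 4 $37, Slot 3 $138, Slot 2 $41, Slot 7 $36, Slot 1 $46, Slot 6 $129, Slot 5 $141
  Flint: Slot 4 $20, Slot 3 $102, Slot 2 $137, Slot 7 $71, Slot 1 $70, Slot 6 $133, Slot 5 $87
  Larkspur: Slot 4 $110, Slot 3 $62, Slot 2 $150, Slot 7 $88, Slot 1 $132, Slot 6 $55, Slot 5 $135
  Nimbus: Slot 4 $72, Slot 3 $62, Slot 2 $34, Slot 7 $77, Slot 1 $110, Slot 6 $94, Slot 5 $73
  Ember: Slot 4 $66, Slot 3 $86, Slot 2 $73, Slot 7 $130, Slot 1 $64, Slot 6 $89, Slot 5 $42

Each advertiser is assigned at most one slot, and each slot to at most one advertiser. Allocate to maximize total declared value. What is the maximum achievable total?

Max total: $800

Treat this as an assignment problem: match each advertiser to one slot.
Optimal: Harbor→Slot 6 ($150), Ridgeline→Slot 3 ($138), Flint→Slot 2 ($137), Larkspur→Slot 5 ($135), Nimbus→Slot 1 ($110), Ember→Slot 7 ($130) — total 150+138+137+135+110+130 = $800.
Column-greedy (each slot in turn goes to its best remaining advertiser) gives $772, worse by 28.
Next-best assignment: Harbor→Slot 6, Ridgeline→Slot 5, Flint→Slot 3, Larkspur→Slot 2, Nimbus→Slot 1, Ember→Slot 7 = $783.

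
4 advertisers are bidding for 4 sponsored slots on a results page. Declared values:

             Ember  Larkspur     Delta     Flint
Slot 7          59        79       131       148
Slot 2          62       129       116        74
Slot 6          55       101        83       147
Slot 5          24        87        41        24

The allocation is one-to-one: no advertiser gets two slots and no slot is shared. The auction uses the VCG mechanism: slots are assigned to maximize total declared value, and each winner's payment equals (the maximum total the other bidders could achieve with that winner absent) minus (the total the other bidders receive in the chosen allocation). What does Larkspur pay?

Efficient allocation: Ember→Slot 5 ($24), Larkspur→Slot 2 ($129), Delta→Slot 7 ($131), Flint→Slot 6 ($147); total welfare W = $431.
Larkspur receives Slot 2 at value $129, so the others get W − 129 = $302.
Without Larkspur: best allocation of the remaining 3 bidders over all 4 slots is Ember→Slot 2 ($62), Delta→Slot 7 ($131), Flint→Slot 6 ($147), total $340.
VCG payment = (others' best without Larkspur) − (others' welfare with Larkspur) = 340 − 302 = $38.

Larkspur pays $38.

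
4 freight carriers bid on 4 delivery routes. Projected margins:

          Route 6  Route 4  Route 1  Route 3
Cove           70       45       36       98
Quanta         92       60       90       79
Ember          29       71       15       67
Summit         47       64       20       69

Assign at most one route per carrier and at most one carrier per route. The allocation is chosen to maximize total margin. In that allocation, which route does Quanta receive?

Quanta receives Route 1.

This is the linear assignment problem.
Optimal: Cove→Route 3 ($98k), Quanta→Route 1 ($90k), Ember→Route 4 ($71k), Summit→Route 6 ($47k) — total 98+90+71+47 = $306k.
Row-greedy (each carrier in turn takes its best remaining route) gives $281k, worse by 25.
Next-best assignment: Cove→Route 6, Quanta→Route 1, Ember→Route 4, Summit→Route 3 = $300k.
Every other assignment is strictly worse.
Quanta's own top route is Route 6 ($92k), but forcing Quanta→Route 6 and reassigning the rest optimally gives only $281k — worse by 25.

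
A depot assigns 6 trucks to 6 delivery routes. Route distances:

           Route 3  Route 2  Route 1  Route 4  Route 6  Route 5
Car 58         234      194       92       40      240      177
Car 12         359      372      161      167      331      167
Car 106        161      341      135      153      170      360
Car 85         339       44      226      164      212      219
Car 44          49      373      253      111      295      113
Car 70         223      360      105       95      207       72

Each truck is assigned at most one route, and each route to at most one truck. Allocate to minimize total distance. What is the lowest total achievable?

Min total: 536 km

This is a one-to-one assignment (minimum-cost bipartite matching).
Optimal: Car 58→Route 4 (40 km), Car 12→Route 1 (161 km), Car 106→Route 6 (170 km), Car 85→Route 2 (44 km), Car 44→Route 3 (49 km), Car 70→Route 5 (72 km) — total 40+161+170+44+49+72 = 536 km.
Min-entry greedy (repeatedly take the single cheapest remaining cell) gives 671 km, worse by 135.
Next-best assignment: Car 58→Route 4, Car 12→Route 5, Car 106→Route 6, Car 85→Route 2, Car 44→Route 3, Car 70→Route 1 = 575 km.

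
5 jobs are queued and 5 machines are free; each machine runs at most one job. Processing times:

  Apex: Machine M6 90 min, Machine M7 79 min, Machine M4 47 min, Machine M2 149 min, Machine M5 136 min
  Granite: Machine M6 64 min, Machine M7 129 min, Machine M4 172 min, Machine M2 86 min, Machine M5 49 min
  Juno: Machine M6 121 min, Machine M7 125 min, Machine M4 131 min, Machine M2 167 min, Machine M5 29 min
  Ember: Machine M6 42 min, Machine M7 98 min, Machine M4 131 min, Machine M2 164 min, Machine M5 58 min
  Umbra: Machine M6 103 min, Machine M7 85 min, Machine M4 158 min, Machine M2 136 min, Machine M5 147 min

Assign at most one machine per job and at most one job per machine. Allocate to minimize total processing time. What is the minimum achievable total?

Optimal: Apex→Machine M4 (47 min), Granite→Machine M2 (86 min), Juno→Machine M5 (29 min), Ember→Machine M6 (42 min), Umbra→Machine M7 (85 min) — total 47+86+29+42+85 = 289 min.
Row-greedy (each job in turn takes its cheapest remaining machine) gives 451 min, worse by 162.
Checked against all permutations: 289 min is optimal.

Min total: 289 min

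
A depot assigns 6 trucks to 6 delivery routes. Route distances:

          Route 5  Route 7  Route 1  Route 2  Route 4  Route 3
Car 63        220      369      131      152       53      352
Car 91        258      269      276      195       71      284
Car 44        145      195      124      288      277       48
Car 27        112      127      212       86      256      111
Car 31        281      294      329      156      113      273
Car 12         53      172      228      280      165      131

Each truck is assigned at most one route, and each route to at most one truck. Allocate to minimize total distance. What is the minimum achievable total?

Optimal: Car 63→Route 1 (131 km), Car 91→Route 4 (71 km), Car 44→Route 3 (48 km), Car 27→Route 7 (127 km), Car 31→Route 2 (156 km), Car 12→Route 5 (53 km) — total 131+71+48+127+156+53 = 586 km.
Row-greedy (each truck in turn takes its cheapest remaining route) gives 930 km, worse by 344.

Minimum total: 586 km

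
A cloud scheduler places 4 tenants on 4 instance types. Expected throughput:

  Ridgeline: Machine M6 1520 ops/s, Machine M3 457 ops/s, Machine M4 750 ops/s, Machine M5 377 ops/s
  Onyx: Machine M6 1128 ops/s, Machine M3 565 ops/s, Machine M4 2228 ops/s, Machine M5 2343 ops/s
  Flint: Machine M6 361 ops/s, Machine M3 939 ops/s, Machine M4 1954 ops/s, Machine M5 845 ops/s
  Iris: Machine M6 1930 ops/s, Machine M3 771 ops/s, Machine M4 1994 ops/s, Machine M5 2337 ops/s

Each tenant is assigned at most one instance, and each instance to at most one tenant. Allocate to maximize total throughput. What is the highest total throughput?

Maximum total: 7024 ops/s

Optimal: Ridgeline→Machine M6 (1520 ops/s), Onyx→Machine M4 (2228 ops/s), Flint→Machine M3 (939 ops/s), Iris→Machine M5 (2337 ops/s) — total 1520+2228+939+2337 = 7024 ops/s.
Max-entry greedy (repeatedly take the single best remaining cell) gives 6796 ops/s, worse by 228.
Checked against all permutations: 7024 ops/s is optimal.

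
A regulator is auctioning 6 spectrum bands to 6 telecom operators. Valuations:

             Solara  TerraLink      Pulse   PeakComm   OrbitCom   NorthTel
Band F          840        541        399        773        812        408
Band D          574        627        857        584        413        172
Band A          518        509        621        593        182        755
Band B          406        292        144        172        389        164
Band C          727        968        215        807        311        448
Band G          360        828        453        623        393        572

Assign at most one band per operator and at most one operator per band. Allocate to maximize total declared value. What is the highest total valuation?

Optimal: Solara→Band F ($840M), TerraLink→Band G ($828M), Pulse→Band D ($857M), PeakComm→Band C ($807M), OrbitCom→Band B ($389M), NorthTel→Band A ($755M) — total 840+828+857+807+389+755 = $4476M.
Row-greedy (each operator in turn takes its best remaining band) gives $4432M, worse by 44.
Next-best assignment: Solara→Band B, TerraLink→Band G, Pulse→Band D, PeakComm→Band C, OrbitCom→Band F, NorthTel→Band A = $4465M.

Max total: $4476M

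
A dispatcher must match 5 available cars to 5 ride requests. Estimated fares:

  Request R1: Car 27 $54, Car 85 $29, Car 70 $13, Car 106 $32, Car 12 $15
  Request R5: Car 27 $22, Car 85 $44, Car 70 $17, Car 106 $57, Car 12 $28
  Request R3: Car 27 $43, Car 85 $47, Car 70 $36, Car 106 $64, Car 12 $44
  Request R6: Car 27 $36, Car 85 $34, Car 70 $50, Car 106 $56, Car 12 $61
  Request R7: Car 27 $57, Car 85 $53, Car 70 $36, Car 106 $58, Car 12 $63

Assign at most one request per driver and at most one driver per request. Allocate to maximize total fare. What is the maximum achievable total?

Maximum total: $275

Treat this as an assignment problem: match each driver to one request.
Optimal: Car 27→Request R1 ($54), Car 85→Request R5 ($44), Car 70→Request R6 ($50), Car 106→Request R3 ($64), Car 12→Request R7 ($63) — total 54+44+50+64+63 = $275.
Column-greedy (each request in turn goes to its best remaining driver) gives $255, worse by 20.
Swapping Car 27↔Car 12 (Car 27→Request R7 $57, Car 12→Request R1 $15) loses 45.
No other one-to-one assignment exceeds $275.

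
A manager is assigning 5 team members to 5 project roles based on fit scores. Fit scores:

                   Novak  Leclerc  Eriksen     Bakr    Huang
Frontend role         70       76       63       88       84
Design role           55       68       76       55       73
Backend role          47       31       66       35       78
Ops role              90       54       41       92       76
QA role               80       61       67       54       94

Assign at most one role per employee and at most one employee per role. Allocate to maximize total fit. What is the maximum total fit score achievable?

Optimal: Novak→Ops role (90 pts), Leclerc→Design role (68 pts), Eriksen→Backend role (66 pts), Bakr→Frontend role (88 pts), Huang→QA role (94 pts) — total 90+68+66+88+94 = 406 pts.
Row-greedy (each employee in turn takes its best remaining role) gives 374 pts, worse by 32.
Every other assignment is strictly worse.

Max total: 406 pts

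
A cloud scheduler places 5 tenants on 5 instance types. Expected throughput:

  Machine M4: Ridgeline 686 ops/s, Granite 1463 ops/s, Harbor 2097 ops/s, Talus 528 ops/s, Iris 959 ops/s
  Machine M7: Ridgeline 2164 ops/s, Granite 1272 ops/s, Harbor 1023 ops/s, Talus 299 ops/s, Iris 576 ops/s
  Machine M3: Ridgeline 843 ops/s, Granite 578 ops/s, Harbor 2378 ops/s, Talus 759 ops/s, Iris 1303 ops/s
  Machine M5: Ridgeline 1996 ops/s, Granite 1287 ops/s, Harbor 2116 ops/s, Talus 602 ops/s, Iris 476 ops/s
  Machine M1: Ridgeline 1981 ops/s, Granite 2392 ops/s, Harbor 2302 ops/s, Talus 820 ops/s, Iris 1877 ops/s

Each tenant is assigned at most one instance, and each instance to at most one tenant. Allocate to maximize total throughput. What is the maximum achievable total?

Max total: 8558 ops/s

Optimal: Ridgeline→Machine M7 (2164 ops/s), Granite→Machine M1 (2392 ops/s), Harbor→Machine M4 (2097 ops/s), Talus→Machine M5 (602 ops/s), Iris→Machine M3 (1303 ops/s) — total 2164+2392+2097+602+1303 = 8558 ops/s.
Next-best assignment: Ridgeline→Machine M7, Granite→Machine M1, Harbor→Machine M5, Talus→Machine M4, Iris→Machine M3 = 8503 ops/s.
Checked against all permutations: 8558 ops/s is optimal.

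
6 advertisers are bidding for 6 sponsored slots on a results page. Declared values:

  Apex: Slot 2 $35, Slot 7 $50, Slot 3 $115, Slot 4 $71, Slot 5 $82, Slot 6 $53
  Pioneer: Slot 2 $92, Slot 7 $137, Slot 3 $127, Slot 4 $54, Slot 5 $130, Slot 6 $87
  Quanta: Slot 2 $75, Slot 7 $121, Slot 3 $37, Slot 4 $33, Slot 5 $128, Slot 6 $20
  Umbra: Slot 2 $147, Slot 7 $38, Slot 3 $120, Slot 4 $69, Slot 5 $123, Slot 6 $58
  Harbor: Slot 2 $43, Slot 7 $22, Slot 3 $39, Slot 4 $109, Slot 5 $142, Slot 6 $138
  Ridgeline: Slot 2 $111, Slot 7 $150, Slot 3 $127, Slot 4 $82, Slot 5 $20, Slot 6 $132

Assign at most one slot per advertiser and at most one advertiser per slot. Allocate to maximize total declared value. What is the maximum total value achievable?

Treat this as an assignment problem: match each advertiser to one slot.
Optimal: Apex→Slot 3 ($115), Pioneer→Slot 7 ($137), Quanta→Slot 5 ($128), Umbra→Slot 2 ($147), Harbor→Slot 4 ($109), Ridgeline→Slot 6 ($132) — total 115+137+128+147+109+132 = $768.
Row-greedy (each advertiser in turn takes its best remaining slot) gives $747, worse by 21.
Next-best assignment: Apex→Slot 4, Pioneer→Slot 3, Quanta→Slot 5, Umbra→Slot 2, Harbor→Slot 6, Ridgeline→Slot 7 = $761.

Maximum total: $768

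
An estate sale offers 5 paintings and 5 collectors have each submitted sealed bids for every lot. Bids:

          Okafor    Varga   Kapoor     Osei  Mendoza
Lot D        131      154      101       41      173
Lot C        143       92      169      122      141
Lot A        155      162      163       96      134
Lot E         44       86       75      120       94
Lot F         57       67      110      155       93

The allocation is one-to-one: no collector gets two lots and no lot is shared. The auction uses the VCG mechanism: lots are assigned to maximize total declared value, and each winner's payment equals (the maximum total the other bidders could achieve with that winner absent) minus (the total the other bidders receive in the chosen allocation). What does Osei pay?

Efficient allocation: Okafor→Lot A ($155), Varga→Lot E ($86), Kapoor→Lot C ($169), Osei→Lot F ($155), Mendoza→Lot D ($173); total welfare W = $738.
Osei receives Lot F at value $155, so the others get W − 155 = $583.
Without Osei: best allocation of the remaining 4 bidders over all 5 lots is Okafor→Lot C ($143), Varga→Lot A ($162), Kapoor→Lot F ($110), Mendoza→Lot D ($173), total $588.
VCG payment = (others' best without Osei) − (others' welfare with Osei) = 588 − 583 = $5.

Osei pays $5.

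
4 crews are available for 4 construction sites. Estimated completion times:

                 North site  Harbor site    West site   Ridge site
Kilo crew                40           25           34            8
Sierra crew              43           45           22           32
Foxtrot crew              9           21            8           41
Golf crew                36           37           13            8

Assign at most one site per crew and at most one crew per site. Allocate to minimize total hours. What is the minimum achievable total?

Optimal: Kilo crew→Harbor site (25 hours), Sierra crew→West site (22 hours), Foxtrot crew→North site (9 hours), Golf crew→Ridge site (8 hours) — total 25+22+9+8 = 64 hours.
Column-greedy (each site in turn goes to its cheapest remaining crew) gives 79 hours, worse by 15.
Swapping Sierra crew↔Foxtrot crew (Sierra crew→North site 43 hours, Foxtrot crew→West site 8 hours) adds 20.

Minimum total: 64 hours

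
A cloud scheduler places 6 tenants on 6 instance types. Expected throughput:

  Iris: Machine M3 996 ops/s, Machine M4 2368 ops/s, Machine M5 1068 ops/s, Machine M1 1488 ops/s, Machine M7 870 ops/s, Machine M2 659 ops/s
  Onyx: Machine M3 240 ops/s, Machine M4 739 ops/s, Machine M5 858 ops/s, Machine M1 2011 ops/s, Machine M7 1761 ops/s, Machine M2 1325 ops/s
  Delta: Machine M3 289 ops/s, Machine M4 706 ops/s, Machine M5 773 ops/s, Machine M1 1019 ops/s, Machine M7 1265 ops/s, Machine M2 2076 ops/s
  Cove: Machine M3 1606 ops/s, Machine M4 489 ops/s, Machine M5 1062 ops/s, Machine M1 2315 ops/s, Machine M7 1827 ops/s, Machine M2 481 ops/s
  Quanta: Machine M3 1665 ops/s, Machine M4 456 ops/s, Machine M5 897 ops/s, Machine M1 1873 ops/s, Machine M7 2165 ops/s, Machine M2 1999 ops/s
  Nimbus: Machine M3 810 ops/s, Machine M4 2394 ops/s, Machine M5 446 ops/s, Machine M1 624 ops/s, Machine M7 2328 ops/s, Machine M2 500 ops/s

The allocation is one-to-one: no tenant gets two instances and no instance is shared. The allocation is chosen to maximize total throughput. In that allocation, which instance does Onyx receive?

Onyx receives Machine M5.

Optimal: Iris→Machine M4 (2368 ops/s), Onyx→Machine M5 (858 ops/s), Delta→Machine M2 (2076 ops/s), Cove→Machine M1 (2315 ops/s), Quanta→Machine M3 (1665 ops/s), Nimbus→Machine M7 (2328 ops/s) — total 2368+858+2076+2315+1665+2328 = 11610 ops/s.
Row-greedy (each tenant in turn takes its best remaining instance) gives 10393 ops/s, worse by 1217.
No other one-to-one assignment exceeds 11610 ops/s.
Onyx's own top instance is Machine M1 (2011 ops/s), but forcing Onyx→Machine M1 and reassigning the rest optimally gives only 11510 ops/s — worse by 100.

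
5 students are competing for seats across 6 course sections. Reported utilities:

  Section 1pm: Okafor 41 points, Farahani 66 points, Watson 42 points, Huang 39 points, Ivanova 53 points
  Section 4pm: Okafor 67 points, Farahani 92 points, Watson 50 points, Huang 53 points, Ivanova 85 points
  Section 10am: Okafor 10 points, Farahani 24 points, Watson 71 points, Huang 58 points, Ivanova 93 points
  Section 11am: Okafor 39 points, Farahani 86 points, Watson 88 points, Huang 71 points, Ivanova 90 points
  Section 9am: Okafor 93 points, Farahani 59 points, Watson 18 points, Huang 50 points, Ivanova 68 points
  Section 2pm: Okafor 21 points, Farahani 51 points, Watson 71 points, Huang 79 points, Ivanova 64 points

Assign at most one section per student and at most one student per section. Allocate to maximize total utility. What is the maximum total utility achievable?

This is a one-to-one assignment (maximum-weight bipartite matching).
Optimal: Okafor→Section 9am (93 points), Farahani→Section 4pm (92 points), Watson→Section 11am (88 points), Huang→Section 2pm (79 points), Ivanova→Section 10am (93 points) — total 93+92+88+79+93 = 445 points.
Column-greedy (each section in turn goes to its best remaining student) gives 386 points, worse by 59.
No other one-to-one assignment exceeds 445 points.

Max total: 445 points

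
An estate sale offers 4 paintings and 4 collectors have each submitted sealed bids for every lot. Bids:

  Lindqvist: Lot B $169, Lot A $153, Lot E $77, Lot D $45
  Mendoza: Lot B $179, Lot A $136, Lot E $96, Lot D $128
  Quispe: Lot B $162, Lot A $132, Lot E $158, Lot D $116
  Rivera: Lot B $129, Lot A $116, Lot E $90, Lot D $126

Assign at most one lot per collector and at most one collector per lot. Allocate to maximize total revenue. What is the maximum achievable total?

Maximum total: $616

Optimal: Lindqvist→Lot A ($153), Mendoza→Lot B ($179), Quispe→Lot E ($158), Rivera→Lot D ($126) — total 153+179+158+126 = $616.
Row-greedy (each collector in turn takes its best remaining lot) gives $589, worse by 27.
Next-best assignment: Lindqvist→Lot B, Mendoza→Lot A, Quispe→Lot E, Rivera→Lot D = $589.
No other one-to-one assignment exceeds $616.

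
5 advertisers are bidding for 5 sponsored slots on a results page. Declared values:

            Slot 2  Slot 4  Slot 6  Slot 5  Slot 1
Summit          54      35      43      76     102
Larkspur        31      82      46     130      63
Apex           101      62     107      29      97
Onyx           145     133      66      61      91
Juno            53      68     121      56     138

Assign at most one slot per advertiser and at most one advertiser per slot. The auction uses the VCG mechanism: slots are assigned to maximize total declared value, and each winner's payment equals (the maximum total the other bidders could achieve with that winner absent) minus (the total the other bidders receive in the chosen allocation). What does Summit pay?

Efficient allocation: Summit→Slot 1 ($102), Larkspur→Slot 5 ($130), Apex→Slot 2 ($101), Onyx→Slot 4 ($133), Juno→Slot 6 ($121); total welfare W = $587.
Summit receives Slot 1 at value $102, so the others get W − 102 = $485.
Without Summit: best allocation of the remaining 4 bidders over all 5 slots is Larkspur→Slot 5 ($130), Apex→Slot 6 ($107), Onyx→Slot 2 ($145), Juno→Slot 1 ($138), total $520.
VCG payment = (others' best without Summit) − (others' welfare with Summit) = 520 − 485 = $35.

Summit pays $35.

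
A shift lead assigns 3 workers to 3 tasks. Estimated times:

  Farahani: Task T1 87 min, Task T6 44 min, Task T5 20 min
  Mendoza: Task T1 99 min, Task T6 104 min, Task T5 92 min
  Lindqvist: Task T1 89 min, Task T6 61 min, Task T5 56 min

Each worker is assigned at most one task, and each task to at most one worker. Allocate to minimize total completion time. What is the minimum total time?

Minimum total: 180 min

Optimal: Farahani→Task T5 (20 min), Mendoza→Task T1 (99 min), Lindqvist→Task T6 (61 min) — total 20+99+61 = 180 min.
Column-greedy (each task in turn goes to its cheapest remaining worker) gives 240 min, worse by 60.
Next-best assignment: Farahani→Task T6, Mendoza→Task T1, Lindqvist→Task T5 = 199 min.
Checked against all permutations: 180 min is optimal.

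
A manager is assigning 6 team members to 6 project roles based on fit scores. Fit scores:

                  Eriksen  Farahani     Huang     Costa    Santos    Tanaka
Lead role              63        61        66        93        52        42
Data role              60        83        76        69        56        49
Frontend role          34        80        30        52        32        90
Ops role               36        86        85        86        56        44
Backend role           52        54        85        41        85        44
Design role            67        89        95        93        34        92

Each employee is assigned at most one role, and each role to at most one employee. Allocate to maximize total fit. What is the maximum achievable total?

Optimal: Eriksen→Data role (60 pts), Farahani→Ops role (86 pts), Huang→Design role (95 pts), Costa→Lead role (93 pts), Santos→Backend role (85 pts), Tanaka→Frontend role (90 pts) — total 60+86+95+93+85+90 = 509 pts.
Column-greedy (each role in turn goes to its best remaining employee) gives 503 pts, worse by 6.
Next-best assignment: Eriksen→Design role, Farahani→Data role, Huang→Ops role, Costa→Lead role, Santos→Backend role, Tanaka→Frontend role = 503 pts.

Max total: 509 pts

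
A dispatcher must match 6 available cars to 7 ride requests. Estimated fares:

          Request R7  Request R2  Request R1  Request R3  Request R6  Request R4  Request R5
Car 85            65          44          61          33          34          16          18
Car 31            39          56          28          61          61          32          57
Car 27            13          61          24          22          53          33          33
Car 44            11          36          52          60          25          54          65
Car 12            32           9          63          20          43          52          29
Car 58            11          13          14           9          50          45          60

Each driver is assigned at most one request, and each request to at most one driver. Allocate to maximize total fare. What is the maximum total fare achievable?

Maximum total: $370

Optimal: Car 85→Request R7 ($65), Car 31→Request R6 ($61), Car 27→Request R2 ($61), Car 44→Request R3 ($60), Car 12→Request R1 ($63), Car 58→Request R5 ($60) — total 65+61+61+60+63+60 = $370.
Max-entry greedy (repeatedly take the single best remaining cell) gives $365, worse by 5.
Next-best assignment: Car 85→Request R7, Car 31→Request R3, Car 27→Request R2, Car 44→Request R5, Car 12→Request R1, Car 58→Request R6 = $365.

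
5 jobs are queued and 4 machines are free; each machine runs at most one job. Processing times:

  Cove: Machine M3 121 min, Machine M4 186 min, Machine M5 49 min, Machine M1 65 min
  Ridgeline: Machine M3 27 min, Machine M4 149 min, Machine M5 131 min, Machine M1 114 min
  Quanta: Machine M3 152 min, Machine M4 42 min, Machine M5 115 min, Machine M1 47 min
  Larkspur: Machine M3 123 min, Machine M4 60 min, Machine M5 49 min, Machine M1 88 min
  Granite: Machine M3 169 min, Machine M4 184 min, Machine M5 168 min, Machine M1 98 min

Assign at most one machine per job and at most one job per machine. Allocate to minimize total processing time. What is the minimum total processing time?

Min total: 183 min

This is a one-to-one assignment (minimum-cost bipartite matching).
Optimal: Ridgeline→Machine M3 (27 min), Quanta→Machine M4 (42 min), Larkspur→Machine M5 (49 min), Cove→Machine M1 (65 min) — total 27+42+49+65 = 183 min.
Swapping Quanta↔Ridgeline (Quanta→Machine M3 152 min, Ridgeline→Machine M4 149 min) adds 232.
No other one-to-one assignment undercuts 183 min.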